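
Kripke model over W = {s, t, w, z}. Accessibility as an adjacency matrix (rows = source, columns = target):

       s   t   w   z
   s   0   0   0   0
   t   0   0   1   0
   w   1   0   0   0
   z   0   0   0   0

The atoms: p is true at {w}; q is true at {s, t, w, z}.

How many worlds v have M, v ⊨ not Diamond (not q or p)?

s: Diamond (not q or p) is F. ✓
t: Diamond (not q or p) is T. ✗
w: Diamond (not q or p) is F. ✓
z: Diamond (not q or p) is F. ✓
Satisfying worlds: {s, w, z}.

3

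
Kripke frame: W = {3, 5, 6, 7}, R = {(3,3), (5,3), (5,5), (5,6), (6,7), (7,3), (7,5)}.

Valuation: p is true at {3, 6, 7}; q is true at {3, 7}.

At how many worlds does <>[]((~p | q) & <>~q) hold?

3: successors {3}; []((~p | q) & <>~q) there: 3:F. ✗
5: successors {3, 5, 6}; []((~p | q) & <>~q) there: 3:F, 5:F, 6:T. ✓
6: successors {7}; []((~p | q) & <>~q) there: 7:F. ✗
7: successors {3, 5}; []((~p | q) & <>~q) there: 3:F, 5:F. ✗
Satisfying worlds: {5}.

1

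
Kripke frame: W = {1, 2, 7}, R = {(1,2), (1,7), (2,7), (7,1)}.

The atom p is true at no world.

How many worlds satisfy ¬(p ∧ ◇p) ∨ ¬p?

1: ¬(p ∧ ◇p) is T, ¬p is T. ✓
2: ¬(p ∧ ◇p) is T, ¬p is T. ✓
7: ¬(p ∧ ◇p) is T, ¬p is T. ✓
Satisfying worlds: {1, 2, 7}.

3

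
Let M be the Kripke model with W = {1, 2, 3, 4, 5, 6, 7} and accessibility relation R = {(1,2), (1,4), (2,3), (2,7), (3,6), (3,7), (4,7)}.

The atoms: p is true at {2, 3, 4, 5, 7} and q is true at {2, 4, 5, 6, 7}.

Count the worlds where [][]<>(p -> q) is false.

2

1: successors {2, 4}; []<>(p -> q) there: 2:F, 4:F. ✗
2: successors {3, 7}; []<>(p -> q) there: 3:F, 7:T. ✗
3: successors {6, 7}; []<>(p -> q) there: 6:T, 7:T. ✓
4: successors {7}; []<>(p -> q) there: 7:T. ✓
5: no successors, so [][]<>(p -> q) holds vacuously. ✓
6: no successors, so [][]<>(p -> q) holds vacuously. ✓
7: no successors, so [][]<>(p -> q) holds vacuously. ✓
Satisfying worlds: {3, 4, 5, 6, 7}.
So [][]<>(p -> q) fails at the other 2 worlds.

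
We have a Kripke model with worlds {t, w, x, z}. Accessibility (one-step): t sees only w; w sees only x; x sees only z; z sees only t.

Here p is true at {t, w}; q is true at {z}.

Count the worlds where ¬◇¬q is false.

t: ◇¬q is T. ✗
w: ◇¬q is T. ✗
x: ◇¬q is F. ✓
z: ◇¬q is T. ✗
Satisfying worlds: {x}.
So ¬◇¬q fails at the other 3 worlds.

3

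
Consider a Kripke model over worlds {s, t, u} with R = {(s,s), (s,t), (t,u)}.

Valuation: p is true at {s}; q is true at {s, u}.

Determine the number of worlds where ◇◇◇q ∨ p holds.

1

s: ◇◇◇q is T, p is T. ✓
t: ◇◇◇q is F, p is F. ✗
u: ◇◇◇q is F, p is F. ✗
Satisfying worlds: {s}.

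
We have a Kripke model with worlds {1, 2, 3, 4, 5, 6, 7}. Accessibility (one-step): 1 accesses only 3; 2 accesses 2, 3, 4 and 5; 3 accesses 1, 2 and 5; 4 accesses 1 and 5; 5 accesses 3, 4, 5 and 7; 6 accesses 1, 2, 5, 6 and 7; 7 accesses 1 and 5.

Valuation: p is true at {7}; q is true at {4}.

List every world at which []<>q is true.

1: successors {3}; <>q there: 3:F. ✗
2: successors {2, 3, 4, 5}; <>q there: 2:T, 3:F, 4:F, 5:T. ✗
3: successors {1, 2, 5}; <>q there: 1:F, 2:T, 5:T. ✗
4: successors {1, 5}; <>q there: 1:F, 5:T. ✗
5: successors {3, 4, 5, 7}; <>q there: 3:F, 4:F, 5:T, 7:F. ✗
6: successors {1, 2, 5, 6, 7}; <>q there: 1:F, 2:T, 5:T, 6:F, 7:F. ✗
7: successors {1, 5}; <>q there: 1:F, 5:T. ✗

∅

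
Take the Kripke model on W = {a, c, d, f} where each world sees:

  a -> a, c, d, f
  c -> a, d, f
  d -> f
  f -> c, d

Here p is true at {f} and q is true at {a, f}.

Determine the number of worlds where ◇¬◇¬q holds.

a: successors {a, c, d, f}; ¬◇¬q there: a:F, c:F, d:T, f:F. ✓
c: successors {a, d, f}; ¬◇¬q there: a:F, d:T, f:F. ✓
d: successors {f}; ¬◇¬q there: f:F. ✗
f: successors {c, d}; ¬◇¬q there: c:F, d:T. ✓
Satisfying worlds: {a, c, f}.

3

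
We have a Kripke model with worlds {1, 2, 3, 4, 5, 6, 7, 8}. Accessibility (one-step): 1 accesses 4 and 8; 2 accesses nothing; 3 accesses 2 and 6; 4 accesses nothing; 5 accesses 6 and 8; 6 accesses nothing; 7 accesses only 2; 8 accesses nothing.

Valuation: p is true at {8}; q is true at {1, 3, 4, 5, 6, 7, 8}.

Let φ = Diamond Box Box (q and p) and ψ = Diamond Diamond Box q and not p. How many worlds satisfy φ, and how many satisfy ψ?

For Diamond Box Box (q and p):
1: successors {4, 8}; Box Box (q and p) there: 4:T, 8:T. ✓
2: no successors, so Diamond Box Box (q and p) fails. ✗
3: successors {2, 6}; Box Box (q and p) there: 2:T, 6:T. ✓
4: no successors, so Diamond Box Box (q and p) fails. ✗
5: successors {6, 8}; Box Box (q and p) there: 6:T, 8:T. ✓
6: no successors, so Diamond Box Box (q and p) fails. ✗
7: successors {2}; Box Box (q and p) there: 2:T. ✓
8: no successors, so Diamond Box Box (q and p) fails. ✗
— 4 worlds.
For Diamond Diamond Box q and not p:
1: Diamond Diamond Box q is F, not p is T. ✗
2: Diamond Diamond Box q is F, not p is T. ✗
3: Diamond Diamond Box q is F, not p is T. ✗
4: Diamond Diamond Box q is F, not p is T. ✗
5: Diamond Diamond Box q is F, not p is T. ✗
6: Diamond Diamond Box q is F, not p is T. ✗
7: Diamond Diamond Box q is F, not p is T. ✗
8: Diamond Diamond Box q is F, not p is F. ✗
— 0 worlds.

4 and 0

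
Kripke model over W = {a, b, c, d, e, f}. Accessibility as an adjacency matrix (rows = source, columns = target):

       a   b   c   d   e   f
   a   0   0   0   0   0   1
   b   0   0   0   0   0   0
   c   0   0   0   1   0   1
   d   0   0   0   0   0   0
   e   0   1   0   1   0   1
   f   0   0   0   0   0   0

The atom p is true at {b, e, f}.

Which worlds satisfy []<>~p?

{b, d, f}

a: successors {f}; <>~p there: f:F. ✗
b: no successors, so []<>~p holds vacuously. ✓
c: successors {d, f}; <>~p there: d:F, f:F. ✗
d: no successors, so []<>~p holds vacuously. ✓
e: successors {b, d, f}; <>~p there: b:F, d:F, f:F. ✗
f: no successors, so []<>~p holds vacuously. ✓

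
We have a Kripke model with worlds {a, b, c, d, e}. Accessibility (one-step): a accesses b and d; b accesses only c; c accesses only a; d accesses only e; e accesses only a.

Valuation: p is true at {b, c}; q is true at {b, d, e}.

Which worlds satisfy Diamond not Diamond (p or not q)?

{a}

a: successors {b, d}; not Diamond (p or not q) there: b:F, d:T. ✓
b: successors {c}; not Diamond (p or not q) there: c:F. ✗
c: successors {a}; not Diamond (p or not q) there: a:F. ✗
d: successors {e}; not Diamond (p or not q) there: e:F. ✗
e: successors {a}; not Diamond (p or not q) there: a:F. ✗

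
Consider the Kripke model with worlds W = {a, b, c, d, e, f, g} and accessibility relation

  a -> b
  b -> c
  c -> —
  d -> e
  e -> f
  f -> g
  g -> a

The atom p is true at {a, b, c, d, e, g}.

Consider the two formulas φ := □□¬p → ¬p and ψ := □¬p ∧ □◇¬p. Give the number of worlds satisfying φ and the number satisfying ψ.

4 and 1

For □□¬p → ¬p:
a: □□¬p is F, ¬p is F. ✓
b: □□¬p is T, ¬p is F. ✗
c: □□¬p is T, ¬p is F. ✗
d: □□¬p is T, ¬p is F. ✗
e: □□¬p is F, ¬p is F. ✓
f: □□¬p is F, ¬p is T. ✓
g: □□¬p is F, ¬p is F. ✓
— 4 worlds.
For □¬p ∧ □◇¬p:
a: □¬p is F, □◇¬p is F. ✗
b: □¬p is F, □◇¬p is F. ✗
c: □¬p is T, □◇¬p is T. ✓
d: □¬p is F, □◇¬p is T. ✗
e: □¬p is T, □◇¬p is F. ✗
f: □¬p is F, □◇¬p is F. ✗
g: □¬p is F, □◇¬p is F. ✗
— 1 world.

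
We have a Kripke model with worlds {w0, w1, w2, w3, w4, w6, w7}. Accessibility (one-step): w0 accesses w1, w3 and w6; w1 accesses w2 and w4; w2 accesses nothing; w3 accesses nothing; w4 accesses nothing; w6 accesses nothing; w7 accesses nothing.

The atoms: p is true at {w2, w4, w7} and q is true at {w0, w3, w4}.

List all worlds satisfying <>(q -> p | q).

{w0, w1}

w0: successors {w1, w3, w6}; q -> p | q there: w1:T, w3:T, w6:T. ✓
w1: successors {w2, w4}; q -> p | q there: w2:T, w4:T. ✓
w2: no successors, so <>(q -> p | q) fails. ✗
w3: no successors, so <>(q -> p | q) fails. ✗
w4: no successors, so <>(q -> p | q) fails. ✗
w6: no successors, so <>(q -> p | q) fails. ✗
w7: no successors, so <>(q -> p | q) fails. ✗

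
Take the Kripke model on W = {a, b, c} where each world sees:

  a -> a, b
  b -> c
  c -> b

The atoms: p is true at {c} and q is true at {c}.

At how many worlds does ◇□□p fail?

a: successors {a, b}; □□p there: a:F, b:F. ✗
b: successors {c}; □□p there: c:T. ✓
c: successors {b}; □□p there: b:F. ✗
Satisfying worlds: {b}.
So ◇□□p fails at the other 2 worlds.

2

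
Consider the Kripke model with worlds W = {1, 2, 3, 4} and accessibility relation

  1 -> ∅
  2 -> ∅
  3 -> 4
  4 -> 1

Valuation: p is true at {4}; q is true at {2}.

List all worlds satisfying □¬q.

{1, 2, 3, 4}

1: no successors, so □¬q holds vacuously. ✓
2: no successors, so □¬q holds vacuously. ✓
3: successors {4}; ¬q there: 4:T. ✓
4: successors {1}; ¬q there: 1:T. ✓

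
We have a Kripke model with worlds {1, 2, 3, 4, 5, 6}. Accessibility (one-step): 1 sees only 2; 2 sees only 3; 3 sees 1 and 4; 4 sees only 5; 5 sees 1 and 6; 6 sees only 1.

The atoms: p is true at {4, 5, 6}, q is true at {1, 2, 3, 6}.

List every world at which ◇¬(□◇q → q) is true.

1: successors {2}; ¬(□◇q → q) there: 2:F. ✗
2: successors {3}; ¬(□◇q → q) there: 3:F. ✗
3: successors {1, 4}; ¬(□◇q → q) there: 1:F, 4:T. ✓
4: successors {5}; ¬(□◇q → q) there: 5:T. ✓
5: successors {1, 6}; ¬(□◇q → q) there: 1:F, 6:F. ✗
6: successors {1}; ¬(□◇q → q) there: 1:F. ✗

{3, 4}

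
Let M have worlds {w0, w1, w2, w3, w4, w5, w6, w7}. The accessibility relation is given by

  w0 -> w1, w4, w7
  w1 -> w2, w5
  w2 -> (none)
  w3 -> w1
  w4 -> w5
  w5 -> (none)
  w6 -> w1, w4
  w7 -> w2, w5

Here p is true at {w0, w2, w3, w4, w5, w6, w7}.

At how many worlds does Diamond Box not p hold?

w0: successors {w1, w4, w7}; Box not p there: w1:F, w4:F, w7:F. ✗
w1: successors {w2, w5}; Box not p there: w2:T, w5:T. ✓
w2: no successors, so Diamond Box not p fails. ✗
w3: successors {w1}; Box not p there: w1:F. ✗
w4: successors {w5}; Box not p there: w5:T. ✓
w5: no successors, so Diamond Box not p fails. ✗
w6: successors {w1, w4}; Box not p there: w1:F, w4:F. ✗
w7: successors {w2, w5}; Box not p there: w2:T, w5:T. ✓
Satisfying worlds: {w1, w4, w7}.

3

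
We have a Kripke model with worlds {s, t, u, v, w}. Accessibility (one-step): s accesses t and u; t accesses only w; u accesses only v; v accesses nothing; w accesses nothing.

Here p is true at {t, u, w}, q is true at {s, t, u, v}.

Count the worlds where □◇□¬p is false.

s: successors {t, u}; ◇□¬p there: t:T, u:T. ✓
t: successors {w}; ◇□¬p there: w:F. ✗
u: successors {v}; ◇□¬p there: v:F. ✗
v: no successors, so □◇□¬p holds vacuously. ✓
w: no successors, so □◇□¬p holds vacuously. ✓
Satisfying worlds: {s, v, w}.
So □◇□¬p fails at the other 2 worlds.

2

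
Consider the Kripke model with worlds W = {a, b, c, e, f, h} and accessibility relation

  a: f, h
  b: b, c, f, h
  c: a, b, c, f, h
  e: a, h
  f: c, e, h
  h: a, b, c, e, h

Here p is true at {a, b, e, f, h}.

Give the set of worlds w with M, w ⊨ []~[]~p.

{a, b, c, e, f, h}

a: successors {f, h}; ~[]~p there: f:T, h:T. ✓
b: successors {b, c, f, h}; ~[]~p there: b:T, c:T, f:T, h:T. ✓
c: successors {a, b, c, f, h}; ~[]~p there: a:T, b:T, c:T, f:T, h:T. ✓
e: successors {a, h}; ~[]~p there: a:T, h:T. ✓
f: successors {c, e, h}; ~[]~p there: c:T, e:T, h:T. ✓
h: successors {a, b, c, e, h}; ~[]~p there: a:T, b:T, c:T, e:T, h:T. ✓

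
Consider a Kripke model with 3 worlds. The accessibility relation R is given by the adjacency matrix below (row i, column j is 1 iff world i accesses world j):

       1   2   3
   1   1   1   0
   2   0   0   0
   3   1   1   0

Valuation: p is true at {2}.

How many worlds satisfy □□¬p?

1: successors {1, 2}; □¬p there: 1:F, 2:T. ✗
2: no successors, so □□¬p holds vacuously. ✓
3: successors {1, 2}; □¬p there: 1:F, 2:T. ✗
Satisfying worlds: {2}.

1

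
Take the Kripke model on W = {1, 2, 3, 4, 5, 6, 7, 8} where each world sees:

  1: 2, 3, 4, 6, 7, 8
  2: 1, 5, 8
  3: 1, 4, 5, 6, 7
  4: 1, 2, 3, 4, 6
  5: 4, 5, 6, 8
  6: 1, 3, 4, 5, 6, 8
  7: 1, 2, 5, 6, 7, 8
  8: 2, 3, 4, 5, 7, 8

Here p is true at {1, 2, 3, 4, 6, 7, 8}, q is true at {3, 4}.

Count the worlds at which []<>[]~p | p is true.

1: []<>[]~p is F, p is T. ✓
2: []<>[]~p is F, p is T. ✓
3: []<>[]~p is F, p is T. ✓
4: []<>[]~p is F, p is T. ✓
5: []<>[]~p is F, p is F. ✗
6: []<>[]~p is F, p is T. ✓
7: []<>[]~p is F, p is T. ✓
8: []<>[]~p is F, p is T. ✓
Satisfying worlds: {1, 2, 3, 4, 6, 7, 8}.

7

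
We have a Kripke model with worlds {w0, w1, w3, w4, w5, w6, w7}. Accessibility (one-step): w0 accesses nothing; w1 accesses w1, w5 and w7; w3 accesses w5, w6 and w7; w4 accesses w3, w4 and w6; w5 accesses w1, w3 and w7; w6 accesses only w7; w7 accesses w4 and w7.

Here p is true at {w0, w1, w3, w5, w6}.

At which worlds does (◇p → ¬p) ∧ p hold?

w0: ◇p → ¬p is T, p is T. ✓
w1: ◇p → ¬p is F, p is T. ✗
w3: ◇p → ¬p is F, p is T. ✗
w4: ◇p → ¬p is T, p is F. ✗
w5: ◇p → ¬p is F, p is T. ✗
w6: ◇p → ¬p is T, p is T. ✓
w7: ◇p → ¬p is T, p is F. ✗

{w0, w6}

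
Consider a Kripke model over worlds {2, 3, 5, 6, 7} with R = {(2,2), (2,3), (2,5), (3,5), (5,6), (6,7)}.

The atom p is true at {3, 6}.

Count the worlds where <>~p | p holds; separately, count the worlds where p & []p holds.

3 and 0

For <>~p | p:
2: <>~p is T, p is F. ✓
3: <>~p is T, p is T. ✓
5: <>~p is F, p is F. ✗
6: <>~p is T, p is T. ✓
7: <>~p is F, p is F. ✗
— 3 worlds.
For p & []p:
2: p is F, []p is F. ✗
3: p is T, []p is F. ✗
5: p is F, []p is T. ✗
6: p is T, []p is F. ✗
7: p is F, []p is T. ✗
— 0 worlds.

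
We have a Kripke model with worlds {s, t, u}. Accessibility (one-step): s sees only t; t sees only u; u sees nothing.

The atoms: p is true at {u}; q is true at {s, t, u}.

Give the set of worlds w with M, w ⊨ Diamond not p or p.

{s, u}

s: Diamond not p is T, p is F. ✓
t: Diamond not p is F, p is F. ✗
u: Diamond not p is F, p is T. ✓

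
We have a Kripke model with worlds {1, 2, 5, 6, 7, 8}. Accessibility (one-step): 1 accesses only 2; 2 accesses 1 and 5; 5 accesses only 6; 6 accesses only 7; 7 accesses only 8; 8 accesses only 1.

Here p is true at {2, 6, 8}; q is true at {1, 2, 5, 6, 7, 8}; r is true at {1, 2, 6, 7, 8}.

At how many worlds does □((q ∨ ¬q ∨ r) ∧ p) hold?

3

1: successors {2}; (q ∨ ¬q ∨ r) ∧ p there: 2:T. ✓
2: successors {1, 5}; (q ∨ ¬q ∨ r) ∧ p there: 1:F, 5:F. ✗
5: successors {6}; (q ∨ ¬q ∨ r) ∧ p there: 6:T. ✓
6: successors {7}; (q ∨ ¬q ∨ r) ∧ p there: 7:F. ✗
7: successors {8}; (q ∨ ¬q ∨ r) ∧ p there: 8:T. ✓
8: successors {1}; (q ∨ ¬q ∨ r) ∧ p there: 1:F. ✗
Satisfying worlds: {1, 5, 7}.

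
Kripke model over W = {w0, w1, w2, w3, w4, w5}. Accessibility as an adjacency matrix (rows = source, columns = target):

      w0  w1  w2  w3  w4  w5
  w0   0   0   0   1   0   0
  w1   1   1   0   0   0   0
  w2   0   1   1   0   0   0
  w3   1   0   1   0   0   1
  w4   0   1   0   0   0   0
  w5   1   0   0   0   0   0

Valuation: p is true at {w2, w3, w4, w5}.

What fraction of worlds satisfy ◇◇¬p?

w0: successors {w3}; ◇¬p there: w3:T. ✓
w1: successors {w0, w1}; ◇¬p there: w0:F, w1:T. ✓
w2: successors {w1, w2}; ◇¬p there: w1:T, w2:T. ✓
w3: successors {w0, w2, w5}; ◇¬p there: w0:F, w2:T, w5:T. ✓
w4: successors {w1}; ◇¬p there: w1:T. ✓
w5: successors {w0}; ◇¬p there: w0:F. ✗
That's 5 of 6 worlds, so 5/6.

5/6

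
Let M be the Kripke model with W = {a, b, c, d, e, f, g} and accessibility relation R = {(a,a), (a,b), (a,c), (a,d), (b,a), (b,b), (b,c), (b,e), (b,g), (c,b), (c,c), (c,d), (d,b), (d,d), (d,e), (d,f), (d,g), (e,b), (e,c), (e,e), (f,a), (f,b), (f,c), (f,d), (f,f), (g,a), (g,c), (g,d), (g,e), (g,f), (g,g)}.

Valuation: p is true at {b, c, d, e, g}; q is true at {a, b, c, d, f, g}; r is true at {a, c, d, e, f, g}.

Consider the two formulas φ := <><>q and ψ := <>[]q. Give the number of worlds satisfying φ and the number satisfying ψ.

7 and 7

For <><>q:
a: successors {a, b, c, d}; <>q there: a:T, b:T, c:T, d:T. ✓
b: successors {a, b, c, e, g}; <>q there: a:T, b:T, c:T, e:T, g:T. ✓
c: successors {b, c, d}; <>q there: b:T, c:T, d:T. ✓
d: successors {b, d, e, f, g}; <>q there: b:T, d:T, e:T, f:T, g:T. ✓
e: successors {b, c, e}; <>q there: b:T, c:T, e:T. ✓
f: successors {a, b, c, d, f}; <>q there: a:T, b:T, c:T, d:T, f:T. ✓
g: successors {a, c, d, e, f, g}; <>q there: a:T, c:T, d:T, e:T, f:T, g:T. ✓
— 7 worlds.
For <>[]q:
a: successors {a, b, c, d}; []q there: a:T, b:F, c:T, d:F. ✓
b: successors {a, b, c, e, g}; []q there: a:T, b:F, c:T, e:F, g:F. ✓
c: successors {b, c, d}; []q there: b:F, c:T, d:F. ✓
d: successors {b, d, e, f, g}; []q there: b:F, d:F, e:F, f:T, g:F. ✓
e: successors {b, c, e}; []q there: b:F, c:T, e:F. ✓
f: successors {a, b, c, d, f}; []q there: a:T, b:F, c:T, d:F, f:T. ✓
g: successors {a, c, d, e, f, g}; []q there: a:T, c:T, d:F, e:F, f:T, g:F. ✓
— 7 worlds.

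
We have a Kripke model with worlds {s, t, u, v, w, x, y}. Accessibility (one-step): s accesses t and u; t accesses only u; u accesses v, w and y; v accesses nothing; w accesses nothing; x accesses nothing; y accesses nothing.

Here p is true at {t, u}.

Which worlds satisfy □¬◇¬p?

{u, v, w, x, y}

s: successors {t, u}; ¬◇¬p there: t:T, u:F. ✗
t: successors {u}; ¬◇¬p there: u:F. ✗
u: successors {v, w, y}; ¬◇¬p there: v:T, w:T, y:T. ✓
v: no successors, so □¬◇¬p holds vacuously. ✓
w: no successors, so □¬◇¬p holds vacuously. ✓
x: no successors, so □¬◇¬p holds vacuously. ✓
y: no successors, so □¬◇¬p holds vacuously. ✓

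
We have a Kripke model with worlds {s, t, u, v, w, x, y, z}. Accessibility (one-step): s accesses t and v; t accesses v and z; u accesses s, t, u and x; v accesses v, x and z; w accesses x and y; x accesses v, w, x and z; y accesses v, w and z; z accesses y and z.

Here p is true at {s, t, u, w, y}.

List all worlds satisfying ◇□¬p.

s: successors {t, v}; □¬p there: t:T, v:T. ✓
t: successors {v, z}; □¬p there: v:T, z:F. ✓
u: successors {s, t, u, x}; □¬p there: s:F, t:T, u:F, x:F. ✓
v: successors {v, x, z}; □¬p there: v:T, x:F, z:F. ✓
w: successors {x, y}; □¬p there: x:F, y:F. ✗
x: successors {v, w, x, z}; □¬p there: v:T, w:F, x:F, z:F. ✓
y: successors {v, w, z}; □¬p there: v:T, w:F, z:F. ✓
z: successors {y, z}; □¬p there: y:F, z:F. ✗

{s, t, u, v, x, y}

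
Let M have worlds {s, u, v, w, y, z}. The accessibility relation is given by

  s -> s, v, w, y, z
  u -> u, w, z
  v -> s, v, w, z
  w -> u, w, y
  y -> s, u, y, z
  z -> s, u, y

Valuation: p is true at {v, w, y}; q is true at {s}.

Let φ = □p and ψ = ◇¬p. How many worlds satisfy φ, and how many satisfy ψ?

0 and 6

For □p:
s: successors {s, v, w, y, z}; p there: s:F, v:T, w:T, y:T, z:F. ✗
u: successors {u, w, z}; p there: u:F, w:T, z:F. ✗
v: successors {s, v, w, z}; p there: s:F, v:T, w:T, z:F. ✗
w: successors {u, w, y}; p there: u:F, w:T, y:T. ✗
y: successors {s, u, y, z}; p there: s:F, u:F, y:T, z:F. ✗
z: successors {s, u, y}; p there: s:F, u:F, y:T. ✗
— 0 worlds.
For ◇¬p:
s: successors {s, v, w, y, z}; ¬p there: s:T, v:F, w:F, y:F, z:T. ✓
u: successors {u, w, z}; ¬p there: u:T, w:F, z:T. ✓
v: successors {s, v, w, z}; ¬p there: s:T, v:F, w:F, z:T. ✓
w: successors {u, w, y}; ¬p there: u:T, w:F, y:F. ✓
y: successors {s, u, y, z}; ¬p there: s:T, u:T, y:F, z:T. ✓
z: successors {s, u, y}; ¬p there: s:T, u:T, y:F. ✓
— 6 worlds.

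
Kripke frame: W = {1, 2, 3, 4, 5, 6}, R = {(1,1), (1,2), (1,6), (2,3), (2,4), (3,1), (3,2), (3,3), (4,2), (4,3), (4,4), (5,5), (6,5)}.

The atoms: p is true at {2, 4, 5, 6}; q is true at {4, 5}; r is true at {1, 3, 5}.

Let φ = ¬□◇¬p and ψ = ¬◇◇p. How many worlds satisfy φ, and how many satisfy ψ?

3 and 0

For ¬□◇¬p:
1: □◇¬p is F. ✓
2: □◇¬p is T. ✗
3: □◇¬p is T. ✗
4: □◇¬p is T. ✗
5: □◇¬p is F. ✓
6: □◇¬p is F. ✓
— 3 worlds.
For ¬◇◇p:
1: ◇◇p is T. ✗
2: ◇◇p is T. ✗
3: ◇◇p is T. ✗
4: ◇◇p is T. ✗
5: ◇◇p is T. ✗
6: ◇◇p is T. ✗
— 0 worlds.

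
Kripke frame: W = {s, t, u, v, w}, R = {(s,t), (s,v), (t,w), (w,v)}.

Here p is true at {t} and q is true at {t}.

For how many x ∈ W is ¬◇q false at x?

1

s: ◇q is T. ✗
t: ◇q is F. ✓
u: ◇q is F. ✓
v: ◇q is F. ✓
w: ◇q is F. ✓
Satisfying worlds: {t, u, v, w}.
So ¬◇q fails at the other 1 world.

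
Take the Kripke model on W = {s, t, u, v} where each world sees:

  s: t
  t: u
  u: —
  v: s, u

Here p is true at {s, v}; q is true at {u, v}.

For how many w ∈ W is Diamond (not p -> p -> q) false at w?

s: successors {t}; not p -> p -> q there: t:T. ✓
t: successors {u}; not p -> p -> q there: u:T. ✓
u: no successors, so Diamond (not p -> p -> q) fails. ✗
v: successors {s, u}; not p -> p -> q there: s:T, u:T. ✓
Satisfying worlds: {s, t, v}.
So Diamond (not p -> p -> q) fails at the other 1 world.

1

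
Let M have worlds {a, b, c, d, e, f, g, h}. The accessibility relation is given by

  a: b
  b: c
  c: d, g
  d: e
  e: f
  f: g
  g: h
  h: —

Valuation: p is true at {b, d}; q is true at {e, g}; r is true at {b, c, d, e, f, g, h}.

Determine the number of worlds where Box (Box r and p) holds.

a: successors {b}; Box r and p there: b:T. ✓
b: successors {c}; Box r and p there: c:F. ✗
c: successors {d, g}; Box r and p there: d:T, g:F. ✗
d: successors {e}; Box r and p there: e:F. ✗
e: successors {f}; Box r and p there: f:F. ✗
f: successors {g}; Box r and p there: g:F. ✗
g: successors {h}; Box r and p there: h:F. ✗
h: no successors, so Box (Box r and p) holds vacuously. ✓
Satisfying worlds: {a, h}.

2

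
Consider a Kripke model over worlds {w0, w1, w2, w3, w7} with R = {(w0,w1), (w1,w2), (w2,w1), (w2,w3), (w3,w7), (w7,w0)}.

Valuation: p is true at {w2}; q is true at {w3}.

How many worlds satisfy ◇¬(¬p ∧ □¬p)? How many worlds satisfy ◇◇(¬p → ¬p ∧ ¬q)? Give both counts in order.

3 and 5

For ◇¬(¬p ∧ □¬p):
w0: successors {w1}; ¬(¬p ∧ □¬p) there: w1:T. ✓
w1: successors {w2}; ¬(¬p ∧ □¬p) there: w2:T. ✓
w2: successors {w1, w3}; ¬(¬p ∧ □¬p) there: w1:T, w3:F. ✓
w3: successors {w7}; ¬(¬p ∧ □¬p) there: w7:F. ✗
w7: successors {w0}; ¬(¬p ∧ □¬p) there: w0:F. ✗
— 3 worlds.
For ◇◇(¬p → ¬p ∧ ¬q):
w0: successors {w1}; ◇(¬p → ¬p ∧ ¬q) there: w1:T. ✓
w1: successors {w2}; ◇(¬p → ¬p ∧ ¬q) there: w2:T. ✓
w2: successors {w1, w3}; ◇(¬p → ¬p ∧ ¬q) there: w1:T, w3:T. ✓
w3: successors {w7}; ◇(¬p → ¬p ∧ ¬q) there: w7:T. ✓
w7: successors {w0}; ◇(¬p → ¬p ∧ ¬q) there: w0:T. ✓
— 5 worlds.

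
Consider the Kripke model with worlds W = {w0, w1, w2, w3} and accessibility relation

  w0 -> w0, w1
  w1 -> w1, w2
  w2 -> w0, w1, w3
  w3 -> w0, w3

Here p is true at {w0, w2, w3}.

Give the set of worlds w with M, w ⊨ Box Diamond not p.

{w0, w1}

w0: successors {w0, w1}; Diamond not p there: w0:T, w1:T. ✓
w1: successors {w1, w2}; Diamond not p there: w1:T, w2:T. ✓
w2: successors {w0, w1, w3}; Diamond not p there: w0:T, w1:T, w3:F. ✗
w3: successors {w0, w3}; Diamond not p there: w0:T, w3:F. ✗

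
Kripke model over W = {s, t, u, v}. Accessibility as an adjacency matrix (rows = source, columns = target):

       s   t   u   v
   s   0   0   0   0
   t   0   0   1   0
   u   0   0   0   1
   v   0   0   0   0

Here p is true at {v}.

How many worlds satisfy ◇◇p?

s: no successors, so ◇◇p fails. ✗
t: successors {u}; ◇p there: u:T. ✓
u: successors {v}; ◇p there: v:F. ✗
v: no successors, so ◇◇p fails. ✗
Satisfying worlds: {t}.

1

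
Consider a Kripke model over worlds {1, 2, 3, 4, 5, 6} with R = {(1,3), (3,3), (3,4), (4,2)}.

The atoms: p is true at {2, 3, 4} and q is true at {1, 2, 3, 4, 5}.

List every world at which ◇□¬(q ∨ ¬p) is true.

1: successors {3}; □¬(q ∨ ¬p) there: 3:F. ✗
2: no successors, so ◇□¬(q ∨ ¬p) fails. ✗
3: successors {3, 4}; □¬(q ∨ ¬p) there: 3:F, 4:F. ✗
4: successors {2}; □¬(q ∨ ¬p) there: 2:T. ✓
5: no successors, so ◇□¬(q ∨ ¬p) fails. ✗
6: no successors, so ◇□¬(q ∨ ¬p) fails. ✗

{4}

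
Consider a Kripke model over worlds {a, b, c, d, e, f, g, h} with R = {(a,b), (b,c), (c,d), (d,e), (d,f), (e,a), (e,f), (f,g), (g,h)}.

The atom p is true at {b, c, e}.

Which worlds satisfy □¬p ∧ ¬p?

a: □¬p is F, ¬p is T. ✗
b: □¬p is F, ¬p is F. ✗
c: □¬p is T, ¬p is F. ✗
d: □¬p is F, ¬p is T. ✗
e: □¬p is T, ¬p is F. ✗
f: □¬p is T, ¬p is T. ✓
g: □¬p is T, ¬p is T. ✓
h: □¬p is T, ¬p is T. ✓

{f, g, h}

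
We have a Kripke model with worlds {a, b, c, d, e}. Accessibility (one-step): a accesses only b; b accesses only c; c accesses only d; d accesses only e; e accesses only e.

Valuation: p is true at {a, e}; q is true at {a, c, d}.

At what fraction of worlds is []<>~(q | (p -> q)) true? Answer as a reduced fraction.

a: successors {b}; <>~(q | (p -> q)) there: b:F. ✗
b: successors {c}; <>~(q | (p -> q)) there: c:F. ✗
c: successors {d}; <>~(q | (p -> q)) there: d:T. ✓
d: successors {e}; <>~(q | (p -> q)) there: e:T. ✓
e: successors {e}; <>~(q | (p -> q)) there: e:T. ✓
That's 3 of 5 worlds, so 3/5.

3/5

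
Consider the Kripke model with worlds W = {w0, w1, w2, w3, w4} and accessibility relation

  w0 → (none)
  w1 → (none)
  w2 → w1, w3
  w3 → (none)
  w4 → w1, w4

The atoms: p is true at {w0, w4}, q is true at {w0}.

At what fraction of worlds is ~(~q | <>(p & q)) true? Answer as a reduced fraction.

1/5

w0: ~q | <>(p & q) is F. ✓
w1: ~q | <>(p & q) is T. ✗
w2: ~q | <>(p & q) is T. ✗
w3: ~q | <>(p & q) is T. ✗
w4: ~q | <>(p & q) is T. ✗
That's 1 of 5 worlds, so 1/5.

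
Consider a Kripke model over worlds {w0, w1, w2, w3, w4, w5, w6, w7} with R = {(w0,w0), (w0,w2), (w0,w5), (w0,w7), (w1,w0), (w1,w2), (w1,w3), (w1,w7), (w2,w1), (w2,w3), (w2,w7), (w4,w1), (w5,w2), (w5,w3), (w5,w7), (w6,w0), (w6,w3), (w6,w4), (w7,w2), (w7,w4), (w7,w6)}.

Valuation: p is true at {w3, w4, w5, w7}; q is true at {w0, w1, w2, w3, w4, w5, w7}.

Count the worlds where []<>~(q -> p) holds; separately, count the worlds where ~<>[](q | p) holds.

For []<>~(q -> p):
w0: successors {w0, w2, w5, w7}; <>~(q -> p) there: w0:T, w2:T, w5:T, w7:T. ✓
w1: successors {w0, w2, w3, w7}; <>~(q -> p) there: w0:T, w2:T, w3:F, w7:T. ✗
w2: successors {w1, w3, w7}; <>~(q -> p) there: w1:T, w3:F, w7:T. ✗
w3: no successors, so []<>~(q -> p) holds vacuously. ✓
w4: successors {w1}; <>~(q -> p) there: w1:T. ✓
w5: successors {w2, w3, w7}; <>~(q -> p) there: w2:T, w3:F, w7:T. ✗
w6: successors {w0, w3, w4}; <>~(q -> p) there: w0:T, w3:F, w4:T. ✗
w7: successors {w2, w4, w6}; <>~(q -> p) there: w2:T, w4:T, w6:T. ✓
— 4 worlds.
For ~<>[](q | p):
w0: <>[](q | p) is T. ✗
w1: <>[](q | p) is T. ✗
w2: <>[](q | p) is T. ✗
w3: <>[](q | p) is F. ✓
w4: <>[](q | p) is T. ✗
w5: <>[](q | p) is T. ✗
w6: <>[](q | p) is T. ✗
w7: <>[](q | p) is T. ✗
— 1 world.

4 and 1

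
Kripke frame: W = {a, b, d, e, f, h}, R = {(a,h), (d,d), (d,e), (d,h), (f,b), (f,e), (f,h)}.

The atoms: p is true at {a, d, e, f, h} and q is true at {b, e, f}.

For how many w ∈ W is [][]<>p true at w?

5

a: successors {h}; []<>p there: h:T. ✓
b: no successors, so [][]<>p holds vacuously. ✓
d: successors {d, e, h}; []<>p there: d:F, e:T, h:T. ✗
e: no successors, so [][]<>p holds vacuously. ✓
f: successors {b, e, h}; []<>p there: b:T, e:T, h:T. ✓
h: no successors, so [][]<>p holds vacuously. ✓
Satisfying worlds: {a, b, e, f, h}.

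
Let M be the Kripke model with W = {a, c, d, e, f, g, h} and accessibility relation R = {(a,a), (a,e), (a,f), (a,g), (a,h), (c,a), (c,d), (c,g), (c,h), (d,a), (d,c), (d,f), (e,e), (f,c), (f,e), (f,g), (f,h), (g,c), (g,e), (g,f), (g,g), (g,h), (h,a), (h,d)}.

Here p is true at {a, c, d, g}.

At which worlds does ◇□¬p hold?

{a, e, f, g}

a: successors {a, e, f, g, h}; □¬p there: a:F, e:T, f:F, g:F, h:F. ✓
c: successors {a, d, g, h}; □¬p there: a:F, d:F, g:F, h:F. ✗
d: successors {a, c, f}; □¬p there: a:F, c:F, f:F. ✗
e: successors {e}; □¬p there: e:T. ✓
f: successors {c, e, g, h}; □¬p there: c:F, e:T, g:F, h:F. ✓
g: successors {c, e, f, g, h}; □¬p there: c:F, e:T, f:F, g:F, h:F. ✓
h: successors {a, d}; □¬p there: a:F, d:F. ✗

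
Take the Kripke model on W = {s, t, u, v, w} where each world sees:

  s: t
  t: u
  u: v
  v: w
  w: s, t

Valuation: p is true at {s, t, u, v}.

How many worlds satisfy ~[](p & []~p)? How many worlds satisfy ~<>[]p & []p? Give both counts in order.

4 and 1

For ~[](p & []~p):
s: [](p & []~p) is F. ✓
t: [](p & []~p) is F. ✓
u: [](p & []~p) is T. ✗
v: [](p & []~p) is F. ✓
w: [](p & []~p) is F. ✓
— 4 worlds.
For ~<>[]p & []p:
s: ~<>[]p is F, []p is T. ✗
t: ~<>[]p is F, []p is T. ✗
u: ~<>[]p is T, []p is T. ✓
v: ~<>[]p is F, []p is F. ✗
w: ~<>[]p is F, []p is T. ✗
— 1 world.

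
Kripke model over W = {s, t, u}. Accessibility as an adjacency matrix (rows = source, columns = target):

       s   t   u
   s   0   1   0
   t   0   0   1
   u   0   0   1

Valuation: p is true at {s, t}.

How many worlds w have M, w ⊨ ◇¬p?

2

s: successors {t}; ¬p there: t:F. ✗
t: successors {u}; ¬p there: u:T. ✓
u: successors {u}; ¬p there: u:T. ✓
Satisfying worlds: {t, u}.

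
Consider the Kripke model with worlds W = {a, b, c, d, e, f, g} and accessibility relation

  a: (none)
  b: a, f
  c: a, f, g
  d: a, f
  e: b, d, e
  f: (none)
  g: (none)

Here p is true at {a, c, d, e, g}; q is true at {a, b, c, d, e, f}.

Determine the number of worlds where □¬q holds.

a: no successors, so □¬q holds vacuously. ✓
b: successors {a, f}; ¬q there: a:F, f:F. ✗
c: successors {a, f, g}; ¬q there: a:F, f:F, g:T. ✗
d: successors {a, f}; ¬q there: a:F, f:F. ✗
e: successors {b, d, e}; ¬q there: b:F, d:F, e:F. ✗
f: no successors, so □¬q holds vacuously. ✓
g: no successors, so □¬q holds vacuously. ✓
Satisfying worlds: {a, f, g}.

3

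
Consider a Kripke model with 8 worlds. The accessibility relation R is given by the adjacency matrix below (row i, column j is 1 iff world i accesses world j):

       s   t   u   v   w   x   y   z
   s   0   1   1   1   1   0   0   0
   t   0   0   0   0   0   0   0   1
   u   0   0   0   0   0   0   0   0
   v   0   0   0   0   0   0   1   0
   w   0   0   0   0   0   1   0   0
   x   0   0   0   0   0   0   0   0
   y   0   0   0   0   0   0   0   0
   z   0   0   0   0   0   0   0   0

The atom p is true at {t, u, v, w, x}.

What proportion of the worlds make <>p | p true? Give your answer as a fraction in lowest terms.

3/4

s: <>p is T, p is F. ✓
t: <>p is F, p is T. ✓
u: <>p is F, p is T. ✓
v: <>p is F, p is T. ✓
w: <>p is T, p is T. ✓
x: <>p is F, p is T. ✓
y: <>p is F, p is F. ✗
z: <>p is F, p is F. ✗
That's 6 of 8 worlds, so 6/8 = 3/4.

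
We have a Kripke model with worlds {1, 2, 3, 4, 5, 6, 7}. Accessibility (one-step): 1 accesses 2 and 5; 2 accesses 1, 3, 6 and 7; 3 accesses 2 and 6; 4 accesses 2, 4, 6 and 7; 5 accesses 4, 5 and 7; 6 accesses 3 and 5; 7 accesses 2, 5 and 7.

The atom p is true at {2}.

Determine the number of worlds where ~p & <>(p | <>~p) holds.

1: ~p is T, <>(p | <>~p) is T. ✓
2: ~p is F, <>(p | <>~p) is T. ✗
3: ~p is T, <>(p | <>~p) is T. ✓
4: ~p is T, <>(p | <>~p) is T. ✓
5: ~p is T, <>(p | <>~p) is T. ✓
6: ~p is T, <>(p | <>~p) is T. ✓
7: ~p is T, <>(p | <>~p) is T. ✓
Satisfying worlds: {1, 3, 4, 5, 6, 7}.

6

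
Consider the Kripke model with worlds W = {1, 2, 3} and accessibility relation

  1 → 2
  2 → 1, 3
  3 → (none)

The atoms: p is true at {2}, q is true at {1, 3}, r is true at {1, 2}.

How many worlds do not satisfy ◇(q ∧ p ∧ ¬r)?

1: successors {2}; q ∧ p ∧ ¬r there: 2:F. ✗
2: successors {1, 3}; q ∧ p ∧ ¬r there: 1:F, 3:F. ✗
3: no successors, so ◇(q ∧ p ∧ ¬r) fails. ✗
Satisfying worlds: ∅.
So ◇(q ∧ p ∧ ¬r) fails at the other 3 worlds.

3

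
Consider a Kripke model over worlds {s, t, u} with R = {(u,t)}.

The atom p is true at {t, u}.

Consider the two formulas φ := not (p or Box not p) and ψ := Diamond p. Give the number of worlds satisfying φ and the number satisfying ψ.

For not (p or Box not p):
s: p or Box not p is T. ✗
t: p or Box not p is T. ✗
u: p or Box not p is T. ✗
— 0 worlds.
For Diamond p:
s: no successors, so Diamond p fails. ✗
t: no successors, so Diamond p fails. ✗
u: successors {t}; p there: t:T. ✓
— 1 world.

0 and 1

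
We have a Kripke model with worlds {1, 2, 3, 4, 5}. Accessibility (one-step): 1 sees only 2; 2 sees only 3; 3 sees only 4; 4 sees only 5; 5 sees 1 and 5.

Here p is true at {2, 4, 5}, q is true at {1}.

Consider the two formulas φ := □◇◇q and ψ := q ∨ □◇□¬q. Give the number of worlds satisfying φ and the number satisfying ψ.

2 and 4

For □◇◇q:
1: successors {2}; ◇◇q there: 2:F. ✗
2: successors {3}; ◇◇q there: 3:F. ✗
3: successors {4}; ◇◇q there: 4:T. ✓
4: successors {5}; ◇◇q there: 5:T. ✓
5: successors {1, 5}; ◇◇q there: 1:F, 5:T. ✗
— 2 worlds.
For q ∨ □◇□¬q:
1: q is T, □◇□¬q is T. ✓
2: q is F, □◇□¬q is T. ✓
3: q is F, □◇□¬q is F. ✗
4: q is F, □◇□¬q is T. ✓
5: q is F, □◇□¬q is T. ✓
— 4 worlds.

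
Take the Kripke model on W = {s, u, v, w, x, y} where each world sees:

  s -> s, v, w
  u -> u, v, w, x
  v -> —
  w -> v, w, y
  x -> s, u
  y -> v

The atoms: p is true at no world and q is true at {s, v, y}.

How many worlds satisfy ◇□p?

4

s: successors {s, v, w}; □p there: s:F, v:T, w:F. ✓
u: successors {u, v, w, x}; □p there: u:F, v:T, w:F, x:F. ✓
v: no successors, so ◇□p fails. ✗
w: successors {v, w, y}; □p there: v:T, w:F, y:F. ✓
x: successors {s, u}; □p there: s:F, u:F. ✗
y: successors {v}; □p there: v:T. ✓
Satisfying worlds: {s, u, w, y}.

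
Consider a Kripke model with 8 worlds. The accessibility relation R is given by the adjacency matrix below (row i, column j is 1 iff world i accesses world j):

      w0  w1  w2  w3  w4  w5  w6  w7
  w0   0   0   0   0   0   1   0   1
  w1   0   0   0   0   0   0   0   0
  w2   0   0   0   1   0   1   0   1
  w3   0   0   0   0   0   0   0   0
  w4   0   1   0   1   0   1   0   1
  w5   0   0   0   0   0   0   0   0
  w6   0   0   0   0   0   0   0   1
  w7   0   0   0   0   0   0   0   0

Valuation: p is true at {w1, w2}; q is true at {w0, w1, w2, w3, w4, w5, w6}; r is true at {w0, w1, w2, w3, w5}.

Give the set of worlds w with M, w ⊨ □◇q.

{w1, w3, w5, w7}

w0: successors {w5, w7}; ◇q there: w5:F, w7:F. ✗
w1: no successors, so □◇q holds vacuously. ✓
w2: successors {w3, w5, w7}; ◇q there: w3:F, w5:F, w7:F. ✗
w3: no successors, so □◇q holds vacuously. ✓
w4: successors {w1, w3, w5, w7}; ◇q there: w1:F, w3:F, w5:F, w7:F. ✗
w5: no successors, so □◇q holds vacuously. ✓
w6: successors {w7}; ◇q there: w7:F. ✗
w7: no successors, so □◇q holds vacuously. ✓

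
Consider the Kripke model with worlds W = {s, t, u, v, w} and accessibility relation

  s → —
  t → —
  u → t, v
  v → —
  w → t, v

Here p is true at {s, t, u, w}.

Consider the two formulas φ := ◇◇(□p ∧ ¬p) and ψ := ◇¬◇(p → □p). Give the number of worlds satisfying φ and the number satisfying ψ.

For ◇◇(□p ∧ ¬p):
s: no successors, so ◇◇(□p ∧ ¬p) fails. ✗
t: no successors, so ◇◇(□p ∧ ¬p) fails. ✗
u: successors {t, v}; ◇(□p ∧ ¬p) there: t:F, v:F. ✗
v: no successors, so ◇◇(□p ∧ ¬p) fails. ✗
w: successors {t, v}; ◇(□p ∧ ¬p) there: t:F, v:F. ✗
— 0 worlds.
For ◇¬◇(p → □p):
s: no successors, so ◇¬◇(p → □p) fails. ✗
t: no successors, so ◇¬◇(p → □p) fails. ✗
u: successors {t, v}; ¬◇(p → □p) there: t:T, v:T. ✓
v: no successors, so ◇¬◇(p → □p) fails. ✗
w: successors {t, v}; ¬◇(p → □p) there: t:T, v:T. ✓
— 2 worlds.

0 and 2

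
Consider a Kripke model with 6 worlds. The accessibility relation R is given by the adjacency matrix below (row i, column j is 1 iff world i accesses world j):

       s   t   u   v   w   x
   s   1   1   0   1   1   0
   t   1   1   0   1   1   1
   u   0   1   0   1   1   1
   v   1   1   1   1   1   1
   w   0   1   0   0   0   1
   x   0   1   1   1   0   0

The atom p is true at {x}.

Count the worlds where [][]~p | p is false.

5

s: [][]~p is F, p is F. ✗
t: [][]~p is F, p is F. ✗
u: [][]~p is F, p is F. ✗
v: [][]~p is F, p is F. ✗
w: [][]~p is F, p is F. ✗
x: [][]~p is F, p is T. ✓
Satisfying worlds: {x}.
So [][]~p | p fails at the other 5 worlds.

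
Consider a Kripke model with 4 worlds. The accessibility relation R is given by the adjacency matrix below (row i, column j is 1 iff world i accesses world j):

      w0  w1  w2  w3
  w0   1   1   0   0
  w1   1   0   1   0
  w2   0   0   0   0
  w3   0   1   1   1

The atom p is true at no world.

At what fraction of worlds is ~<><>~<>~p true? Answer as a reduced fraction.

1/2

w0: <><>~<>~p is T. ✗
w1: <><>~<>~p is F. ✓
w2: <><>~<>~p is F. ✓
w3: <><>~<>~p is T. ✗
That's 2 of 4 worlds, so 2/4 = 1/2.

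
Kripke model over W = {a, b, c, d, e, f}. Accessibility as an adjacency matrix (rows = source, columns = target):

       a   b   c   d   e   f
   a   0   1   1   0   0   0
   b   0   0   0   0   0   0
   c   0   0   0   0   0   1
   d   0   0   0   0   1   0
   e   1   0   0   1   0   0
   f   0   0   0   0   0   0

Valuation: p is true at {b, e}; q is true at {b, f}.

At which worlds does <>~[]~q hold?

a: successors {b, c}; ~[]~q there: b:F, c:T. ✓
b: no successors, so <>~[]~q fails. ✗
c: successors {f}; ~[]~q there: f:F. ✗
d: successors {e}; ~[]~q there: e:F. ✗
e: successors {a, d}; ~[]~q there: a:T, d:F. ✓
f: no successors, so <>~[]~q fails. ✗

{a, e}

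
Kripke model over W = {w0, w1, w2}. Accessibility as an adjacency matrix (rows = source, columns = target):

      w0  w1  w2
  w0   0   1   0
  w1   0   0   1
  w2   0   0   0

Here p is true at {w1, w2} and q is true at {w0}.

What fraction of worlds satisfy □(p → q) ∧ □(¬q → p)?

1/3

w0: □(p → q) is F, □(¬q → p) is T. ✗
w1: □(p → q) is F, □(¬q → p) is T. ✗
w2: □(p → q) is T, □(¬q → p) is T. ✓
That's 1 of 3 worlds, so 1/3.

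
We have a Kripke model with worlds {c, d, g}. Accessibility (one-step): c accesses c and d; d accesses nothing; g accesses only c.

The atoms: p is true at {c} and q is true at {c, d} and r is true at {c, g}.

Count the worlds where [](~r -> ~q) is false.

1

c: successors {c, d}; ~r -> ~q there: c:T, d:F. ✗
d: no successors, so [](~r -> ~q) holds vacuously. ✓
g: successors {c}; ~r -> ~q there: c:T. ✓
Satisfying worlds: {d, g}.
So [](~r -> ~q) fails at the other 1 world.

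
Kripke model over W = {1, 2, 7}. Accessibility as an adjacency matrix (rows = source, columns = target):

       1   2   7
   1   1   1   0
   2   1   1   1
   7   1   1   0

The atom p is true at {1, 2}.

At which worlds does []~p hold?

1: successors {1, 2}; ~p there: 1:F, 2:F. ✗
2: successors {1, 2, 7}; ~p there: 1:F, 2:F, 7:T. ✗
7: successors {1, 2}; ~p there: 1:F, 2:F. ✗

∅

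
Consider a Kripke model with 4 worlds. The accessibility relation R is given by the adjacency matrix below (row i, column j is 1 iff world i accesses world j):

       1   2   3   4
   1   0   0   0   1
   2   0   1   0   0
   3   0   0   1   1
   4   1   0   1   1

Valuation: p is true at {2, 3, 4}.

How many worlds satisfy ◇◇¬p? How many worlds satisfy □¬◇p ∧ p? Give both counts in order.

For ◇◇¬p:
1: successors {4}; ◇¬p there: 4:T. ✓
2: successors {2}; ◇¬p there: 2:F. ✗
3: successors {3, 4}; ◇¬p there: 3:F, 4:T. ✓
4: successors {1, 3, 4}; ◇¬p there: 1:F, 3:F, 4:T. ✓
— 3 worlds.
For □¬◇p ∧ p:
1: □¬◇p is F, p is F. ✗
2: □¬◇p is F, p is T. ✗
3: □¬◇p is F, p is T. ✗
4: □¬◇p is F, p is T. ✗
— 0 worlds.

3 and 0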